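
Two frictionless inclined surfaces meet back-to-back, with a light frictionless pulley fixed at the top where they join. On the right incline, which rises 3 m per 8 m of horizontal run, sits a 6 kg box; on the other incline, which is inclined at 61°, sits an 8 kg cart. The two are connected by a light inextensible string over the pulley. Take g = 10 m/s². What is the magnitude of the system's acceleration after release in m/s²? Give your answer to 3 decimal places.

3.493 m/s²

Resolve each weight along its own incline: the 6 kg mass has component 6 × 10 × sin 20.56° = 21.067 N down its slope, and the 8 kg mass has 8 × 10 × sin 61° = 69.970 N down its slope.
The 8 kg side's 69.970 N exceeds the other side's 21.067 N, so that mass slides down and the 6 kg mass slides up. Taking that direction as positive, Newton's second law for the whole system gives 69.970 − 21.067 = (6 + 8) a, so a = 48.903 / 14 = 3.4931 m/s².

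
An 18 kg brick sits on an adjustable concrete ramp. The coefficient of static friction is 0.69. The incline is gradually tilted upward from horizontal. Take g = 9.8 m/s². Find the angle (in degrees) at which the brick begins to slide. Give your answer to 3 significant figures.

At the threshold of sliding, static friction is at its maximum μ_s N and exactly balances the weight component along the incline: mg sin θ = μ_s mg cos θ.
Hence tan θ = μ_s = 0.69, so θ = arctan(0.69) = 34.6057°.

34.6°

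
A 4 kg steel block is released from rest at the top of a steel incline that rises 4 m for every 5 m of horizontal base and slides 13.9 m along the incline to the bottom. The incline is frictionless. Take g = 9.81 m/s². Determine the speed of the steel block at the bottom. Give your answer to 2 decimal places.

13.05 m/s

The weight component along the incline is mg sin 38.66° = 24.513 N and the normal force is N = mg cos 38.66° = 30.641 N.
With no friction, a = g sin 38.66° = 6.1283 m/s².
Starting from rest over a distance of 13.9 m, v² = 2aL = 2 × 6.1283 × 13.9 = 170.3667, so v = 13.0525 m/s.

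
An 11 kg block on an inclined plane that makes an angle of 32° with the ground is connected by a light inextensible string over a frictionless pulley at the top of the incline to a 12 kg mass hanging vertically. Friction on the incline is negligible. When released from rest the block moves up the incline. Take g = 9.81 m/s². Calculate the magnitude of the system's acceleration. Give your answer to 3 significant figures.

2.63 m/s²

For the block on the incline: the weight component along the slope is m₁g sin 32° = 11 × 9.81 × 0.5299 = 57.182 N and the normal force is N = m₁g cos 32° = 91.513 N.
Newton's second law for the block (up-slope positive): T − 57.182 = 11 a. For the hanging mass (downward positive): 12 × 9.81 − T = 12 a.
Adding the two equations eliminates T: 60.538 = 23 a, so a = 2.6321 m/s².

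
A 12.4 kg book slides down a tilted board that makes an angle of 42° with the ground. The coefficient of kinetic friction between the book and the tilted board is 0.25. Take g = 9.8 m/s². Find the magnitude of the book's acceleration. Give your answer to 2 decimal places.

Resolving the weight along the incline: the component pulling the book down the slope is mg sin 42° = 12.4 × 9.8 × 0.6691 = 81.309 N, and the normal force is N = mg cos 42° = 12.4 × 9.8 × 0.7431 = 90.302 N.
Kinetic friction acts up the slope with magnitude f = μN = 0.25 × 90.302 = 22.576 N.
Net force along the incline is 81.309 − 22.576 = 58.733 N, so a = 58.733 / 12.4 = 4.7365 m/s².

4.74 m/s²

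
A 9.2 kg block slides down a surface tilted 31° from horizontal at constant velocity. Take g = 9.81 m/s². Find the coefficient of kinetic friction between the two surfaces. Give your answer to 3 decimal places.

At constant velocity the net force along the incline is zero: mg sin 31° = μ mg cos 31°.
So μ = tan 31° = 0.5150 / 0.8572 = 0.6008.

0.601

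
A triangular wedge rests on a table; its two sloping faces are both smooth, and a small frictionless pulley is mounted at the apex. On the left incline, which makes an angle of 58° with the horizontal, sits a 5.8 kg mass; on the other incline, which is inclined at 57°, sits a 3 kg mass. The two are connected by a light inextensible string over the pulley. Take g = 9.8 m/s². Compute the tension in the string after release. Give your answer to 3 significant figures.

Resolve each weight along its own incline: the 5.8 kg mass has component 5.8 × 9.8 × sin 58° = 48.203 N down its slope, and the 3 kg mass has 3 × 9.8 × sin 57° = 24.657 N down its slope.
The 5.8 kg side's 48.203 N exceeds the other side's 24.657 N, so that mass slides down and the 3 kg mass slides up. Taking that direction as positive, Newton's second law for the whole system gives 48.203 − 24.657 = (5.8 + 3) a, so a = 23.546 / 8.8 = 2.6757 m/s².
For the 3 kg mass (up-slope positive): T − 24.657 = 3 × 2.6757, so T = 32.684 N.

32.7 N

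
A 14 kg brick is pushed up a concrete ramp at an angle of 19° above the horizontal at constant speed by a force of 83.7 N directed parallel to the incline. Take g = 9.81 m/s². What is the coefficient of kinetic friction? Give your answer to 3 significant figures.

At constant speed ΣF = 0 along the incline. The applied 83.7 N acts up the slope; the weight component mg sin 19° = 44.714 N and kinetic friction μN both act down the slope.
So 83.7 = 44.714 + μ × 129.858, giving μ = (83.7 − 44.714) / 129.858 = 0.3002.

0.300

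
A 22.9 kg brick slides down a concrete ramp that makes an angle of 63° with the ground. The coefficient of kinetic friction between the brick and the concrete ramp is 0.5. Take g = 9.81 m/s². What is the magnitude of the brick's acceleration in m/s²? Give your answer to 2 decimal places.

6.51 m/s²

Resolving the weight along the incline: the component pulling the brick down the slope is mg sin 63° = 22.9 × 9.81 × 0.8910 = 200.162 N, and the normal force is N = mg cos 63° = 22.9 × 9.81 × 0.4540 = 101.991 N.
Kinetic friction acts up the slope with magnitude f = μN = 0.5 × 101.991 = 50.995 N.
Net force along the incline is 200.162 − 50.995 = 149.167 N, so a = 149.167 / 22.9 = 6.5138 m/s².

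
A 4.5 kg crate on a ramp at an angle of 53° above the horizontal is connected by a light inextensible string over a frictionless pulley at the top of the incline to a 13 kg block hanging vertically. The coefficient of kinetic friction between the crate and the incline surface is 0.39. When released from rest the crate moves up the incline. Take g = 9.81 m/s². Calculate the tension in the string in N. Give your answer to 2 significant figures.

67 N

For the crate on the incline: the weight component along the slope is m₁g sin 53° = 4.5 × 9.81 × 0.7986 = 35.254 N and the normal force is N = m₁g cos 53° = 26.567 N.
Kinetic friction opposes the crate's motion up the incline: f = μN = 0.39 × 26.567 = 10.361 N acting down the slope.
Newton's second law for the crate (up-slope positive): T − 35.254 − 10.361 = 4.5 a. For the hanging block (downward positive): 13 × 9.81 − T = 13 a.
Adding the two equations eliminates T: 81.915 = 17.5 a, so a = 4.6809 m/s².
Then from the hanging block's equation, T = 13 × (9.81 − 4.6809) = 66.678 N.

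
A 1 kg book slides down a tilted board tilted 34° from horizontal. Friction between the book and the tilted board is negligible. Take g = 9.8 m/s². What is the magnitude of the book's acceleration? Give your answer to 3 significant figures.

Resolving the weight along the incline: the component pulling the book down the slope is mg sin 34° = 1 × 9.8 × 0.5592 = 5.480 N, and the normal force is N = mg cos 34° = 1 × 9.8 × 0.8290 = 8.124 N.
With no friction the net force along the incline is 5.480 N, so a = g sin 34° = 5.480 / 1 = 5.4800 m/s².

5.48 m/s²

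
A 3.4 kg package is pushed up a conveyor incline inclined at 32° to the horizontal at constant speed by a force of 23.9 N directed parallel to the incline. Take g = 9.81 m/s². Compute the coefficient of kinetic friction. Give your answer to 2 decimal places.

0.22

At constant speed ΣF = 0 along the incline. The applied 23.9 N acts up the slope; the weight component mg sin 32° = 17.675 N and kinetic friction μN both act down the slope.
So 23.9 = 17.675 + μ × 28.286, giving μ = (23.9 − 17.675) / 28.286 = 0.2201.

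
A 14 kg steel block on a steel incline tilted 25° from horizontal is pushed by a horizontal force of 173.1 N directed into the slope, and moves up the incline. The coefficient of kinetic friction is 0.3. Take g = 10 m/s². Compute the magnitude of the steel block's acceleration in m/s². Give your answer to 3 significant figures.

The horizontal push has components F cos 25° = 173.1 × 0.9063 = 156.881 N up the incline and F sin 25° = 173.1 × 0.4226 = 73.152 N pressing into the surface.
The normal force is therefore N = mg cos 25° + F sin 25° = 126.882 + 73.152 = 200.034 N, and kinetic friction down the slope is μN = 0.3 × 200.034 = 60.010 N.
Along the incline: F cos 25° − mg sin 25° − μN = ma, so 156.881 − 59.164 − 60.010 = 14 a, giving a = 2.6934 m/s².

2.69 m/s²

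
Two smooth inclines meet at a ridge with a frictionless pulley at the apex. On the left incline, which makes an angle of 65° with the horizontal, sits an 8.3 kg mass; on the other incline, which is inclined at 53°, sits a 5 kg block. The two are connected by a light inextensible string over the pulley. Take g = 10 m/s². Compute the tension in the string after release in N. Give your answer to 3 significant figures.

53.2 N

Resolve each weight along its own incline: the 8.3 kg mass has component 8.3 × 10 × sin 65° = 75.224 N down its slope, and the 5 kg mass has 5 × 10 × sin 53° = 39.932 N down its slope.
The 8.3 kg side's 75.224 N exceeds the other side's 39.932 N, so that mass slides down and the 5 kg mass slides up. Taking that direction as positive, Newton's second law for the whole system gives 75.224 − 39.932 = (8.3 + 5) a, so a = 35.292 / 13.3 = 2.6535 m/s².
For the 5 kg mass (up-slope positive): T − 39.932 = 5 × 2.6535, so T = 53.200 N.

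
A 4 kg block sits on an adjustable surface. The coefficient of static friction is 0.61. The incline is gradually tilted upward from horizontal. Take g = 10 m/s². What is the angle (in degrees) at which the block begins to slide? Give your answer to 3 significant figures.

At the threshold of sliding, static friction is at its maximum μ_s N and exactly balances the weight component along the incline: mg sin θ = μ_s mg cos θ.
Hence tan θ = μ_s = 0.61, so θ = arctan(0.61) = 31.3832°.

31.4°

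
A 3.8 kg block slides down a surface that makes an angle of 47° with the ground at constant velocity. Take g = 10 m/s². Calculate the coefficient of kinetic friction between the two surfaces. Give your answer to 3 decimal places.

1.072

At constant velocity the net force along the incline is zero: mg sin 47° = μ mg cos 47°.
So μ = tan 47° = 0.7314 / 0.6820 = 1.0724.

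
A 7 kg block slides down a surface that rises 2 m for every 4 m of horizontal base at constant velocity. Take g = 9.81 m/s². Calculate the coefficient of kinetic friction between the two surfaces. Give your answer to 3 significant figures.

0.500

At constant velocity the net force along the incline is zero: mg sin 26.57° = μ mg cos 26.57°.
So μ = tan 26.57° = 0.4472 / 0.8944 = 0.5000.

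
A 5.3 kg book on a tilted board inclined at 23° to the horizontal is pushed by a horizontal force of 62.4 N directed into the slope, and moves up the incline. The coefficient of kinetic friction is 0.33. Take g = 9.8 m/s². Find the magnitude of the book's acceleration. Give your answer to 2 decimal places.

The horizontal push has components F cos 23° = 62.4 × 0.9205 = 57.439 N up the incline and F sin 23° = 62.4 × 0.3907 = 24.380 N pressing into the surface.
The normal force is therefore N = mg cos 23° + F sin 23° = 47.811 + 24.380 = 72.191 N, and kinetic friction down the slope is μN = 0.33 × 72.191 = 23.823 N.
Along the incline: F cos 23° − mg sin 23° − μN = ma, so 57.439 − 20.293 − 23.823 = 5.3 a, giving a = 2.5138 m/s².

2.51 m/s²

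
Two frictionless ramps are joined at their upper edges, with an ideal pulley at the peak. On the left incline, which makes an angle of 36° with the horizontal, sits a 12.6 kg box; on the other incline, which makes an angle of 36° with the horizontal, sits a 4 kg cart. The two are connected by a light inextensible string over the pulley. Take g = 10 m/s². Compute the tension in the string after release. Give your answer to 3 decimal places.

Resolve each weight along its own incline: the 12.6 kg mass has component 12.6 × 10 × sin 36° = 74.061 N down its slope, and the 4 kg mass has 4 × 10 × sin 36° = 23.511 N down its slope.
The 12.6 kg side's 74.061 N exceeds the other side's 23.511 N, so that mass slides down and the 4 kg mass slides up. Taking that direction as positive, Newton's second law for the whole system gives 74.061 − 23.511 = (12.6 + 4) a, so a = 50.550 / 16.6 = 3.0452 m/s².
For the 4 kg mass (up-slope positive): T − 23.511 = 4 × 3.0452, so T = 35.692 N.

35.692 N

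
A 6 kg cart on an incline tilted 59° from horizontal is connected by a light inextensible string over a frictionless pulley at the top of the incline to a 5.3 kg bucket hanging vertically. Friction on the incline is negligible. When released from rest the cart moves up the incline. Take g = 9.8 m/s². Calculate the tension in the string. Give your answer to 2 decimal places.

51.22 N

For the cart on the incline: the weight component along the slope is m₁g sin 59° = 6 × 9.8 × 0.8572 = 50.403 N and the normal force is N = m₁g cos 59° = 30.284 N.
Newton's second law for the cart (up-slope positive): T − 50.403 = 6 a. For the hanging bucket (downward positive): 5.3 × 9.8 − T = 5.3 a.
Adding the two equations eliminates T: 1.537 = 11.3 a, so a = 0.1360 m/s².
Then from the hanging bucket's equation, T = 5.3 × (9.8 − 0.1360) = 51.219 N.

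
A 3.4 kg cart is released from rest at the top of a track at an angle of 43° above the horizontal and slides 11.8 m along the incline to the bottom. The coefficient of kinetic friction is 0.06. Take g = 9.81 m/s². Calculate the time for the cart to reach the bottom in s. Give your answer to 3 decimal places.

1.942 s

The weight component along the incline is mg sin 43° = 22.747 N and the normal force is N = mg cos 43° = 24.394 N.
Friction up the slope is f = μN = 0.06 × 24.394 = 1.464 N, so the net downslope force is 22.747 − 1.464 = 21.283 N and a = 21.283 / 3.4 = 6.2597 m/s².
Starting from rest, L = ½at², so t = √(2L/a) = √(2 × 11.8 / 6.2597) = 1.9417 s.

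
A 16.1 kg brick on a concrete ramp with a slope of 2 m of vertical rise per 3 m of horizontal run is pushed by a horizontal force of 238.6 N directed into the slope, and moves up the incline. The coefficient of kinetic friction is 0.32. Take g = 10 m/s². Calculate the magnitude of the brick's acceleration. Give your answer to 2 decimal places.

The horizontal push has components F cos 33.69° = 238.6 × 0.8321 = 198.539 N up the incline and F sin 33.69° = 238.6 × 0.5547 = 132.351 N pressing into the surface.
The normal force is therefore N = mg cos 33.69° + F sin 33.69° = 133.968 + 132.351 = 266.319 N, and kinetic friction down the slope is μN = 0.32 × 266.319 = 85.222 N.
Along the incline: F cos 33.69° − mg sin 33.69° − μN = ma, so 198.539 − 89.307 − 85.222 = 16.1 a, giving a = 1.4913 m/s².

1.49 m/s²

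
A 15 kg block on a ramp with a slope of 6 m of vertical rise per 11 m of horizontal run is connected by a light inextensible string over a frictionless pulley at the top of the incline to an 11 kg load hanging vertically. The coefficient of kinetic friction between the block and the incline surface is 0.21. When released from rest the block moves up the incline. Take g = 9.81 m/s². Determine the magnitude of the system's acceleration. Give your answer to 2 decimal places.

For the block on the incline: the weight component along the slope is m₁g sin 28.61° = 15 × 9.81 × 0.4789 = 70.470 N and the normal force is N = m₁g cos 28.61° = 129.182 N.
Kinetic friction opposes the block's motion up the incline: f = μN = 0.21 × 129.182 = 27.128 N acting down the slope.
Newton's second law for the block (up-slope positive): T − 70.470 − 27.128 = 15 a. For the hanging load (downward positive): 11 × 9.81 − T = 11 a.
Adding the two equations eliminates T: 10.312 = 26 a, so a = 0.3966 m/s².

0.40 m/s²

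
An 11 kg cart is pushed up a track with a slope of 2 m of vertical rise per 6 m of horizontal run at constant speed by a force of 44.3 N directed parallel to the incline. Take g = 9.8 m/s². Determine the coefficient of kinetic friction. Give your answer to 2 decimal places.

0.10

At constant speed ΣF = 0 along the incline. The applied 44.3 N acts up the slope; the weight component mg sin 18.43° = 34.089 N and kinetic friction μN both act down the slope.
So 44.3 = 34.089 + μ × 102.268, giving μ = (44.3 − 34.089) / 102.268 = 0.0998.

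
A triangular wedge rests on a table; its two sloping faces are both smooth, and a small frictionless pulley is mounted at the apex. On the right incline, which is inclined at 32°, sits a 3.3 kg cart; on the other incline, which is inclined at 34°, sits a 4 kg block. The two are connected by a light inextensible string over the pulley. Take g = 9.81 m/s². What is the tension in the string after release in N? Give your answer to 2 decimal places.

Resolve each weight along its own incline: the 3.3 kg mass has component 3.3 × 9.81 × sin 32° = 17.155 N down its slope, and the 4 kg mass has 4 × 9.81 × sin 34° = 21.943 N down its slope.
The 4 kg side's 21.943 N exceeds the other side's 17.155 N, so that mass slides down and the 3.3 kg mass slides up. Taking that direction as positive, Newton's second law for the whole system gives 21.943 − 17.155 = (3.3 + 4) a, so a = 4.788 / 7.3 = 0.6559 m/s².
For the 3.3 kg mass (up-slope positive): T − 17.155 = 3.3 × 0.6559, so T = 19.319 N.

19.32 N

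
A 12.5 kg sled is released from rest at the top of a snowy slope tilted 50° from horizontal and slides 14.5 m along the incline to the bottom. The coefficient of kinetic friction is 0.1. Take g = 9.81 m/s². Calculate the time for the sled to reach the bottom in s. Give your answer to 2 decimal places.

2.05 s

The weight component along the incline is mg sin 50° = 93.936 N and the normal force is N = mg cos 50° = 78.822 N.
Friction up the slope is f = μN = 0.1 × 78.822 = 7.882 N, so the net downslope force is 93.936 − 7.882 = 86.054 N and a = 86.054 / 12.5 = 6.8843 m/s².
Starting from rest, L = ½at², so t = √(2L/a) = √(2 × 14.5 / 6.8843) = 2.0524 s.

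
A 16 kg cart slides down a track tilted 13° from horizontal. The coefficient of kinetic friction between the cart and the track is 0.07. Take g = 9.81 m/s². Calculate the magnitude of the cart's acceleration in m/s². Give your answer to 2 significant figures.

1.5 m/s²

Resolving the weight along the incline: the component pulling the cart down the slope is mg sin 13° = 16 × 9.81 × 0.2250 = 35.316 N, and the normal force is N = mg cos 13° = 16 × 9.81 × 0.9744 = 152.942 N.
Kinetic friction acts up the slope with magnitude f = μN = 0.07 × 152.942 = 10.706 N.
Net force along the incline is 35.316 − 10.706 = 24.610 N, so a = 24.610 / 16 = 1.5381 m/s².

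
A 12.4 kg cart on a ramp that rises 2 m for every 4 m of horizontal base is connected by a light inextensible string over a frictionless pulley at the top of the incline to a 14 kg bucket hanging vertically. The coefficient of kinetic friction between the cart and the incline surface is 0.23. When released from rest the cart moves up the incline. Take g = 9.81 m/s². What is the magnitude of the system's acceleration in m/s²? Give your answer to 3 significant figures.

For the cart on the incline: the weight component along the slope is m₁g sin 26.57° = 12.4 × 9.81 × 0.4472 = 54.399 N and the normal force is N = m₁g cos 26.57° = 108.802 N.
Kinetic friction opposes the cart's motion up the incline: f = μN = 0.23 × 108.802 = 25.024 N acting down the slope.
Newton's second law for the cart (up-slope positive): T − 54.399 − 25.024 = 12.4 a. For the hanging bucket (downward positive): 14 × 9.81 − T = 14 a.
Adding the two equations eliminates T: 57.917 = 26.4 a, so a = 2.1938 m/s².

2.19 m/s²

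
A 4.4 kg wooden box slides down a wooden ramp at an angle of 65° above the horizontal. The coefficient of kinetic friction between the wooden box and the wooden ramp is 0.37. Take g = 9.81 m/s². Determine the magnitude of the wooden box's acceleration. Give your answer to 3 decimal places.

Resolving the weight along the incline: the component pulling the wooden box down the slope is mg sin 65° = 4.4 × 9.81 × 0.9063 = 39.120 N, and the normal force is N = mg cos 65° = 4.4 × 9.81 × 0.4226 = 18.241 N.
Kinetic friction acts up the slope with magnitude f = μN = 0.37 × 18.241 = 6.749 N.
Net force along the incline is 39.120 − 6.749 = 32.371 N, so a = 32.371 / 4.4 = 7.3570 m/s².

7.357 m/s²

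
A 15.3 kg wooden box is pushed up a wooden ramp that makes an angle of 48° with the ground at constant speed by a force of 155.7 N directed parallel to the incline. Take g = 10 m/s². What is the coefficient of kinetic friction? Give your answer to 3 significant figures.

0.410

At constant speed ΣF = 0 along the incline. The applied 155.7 N acts up the slope; the weight component mg sin 48° = 113.701 N and kinetic friction μN both act down the slope.
So 155.7 = 113.701 + μ × 102.377, giving μ = (155.7 − 113.701) / 102.377 = 0.4102.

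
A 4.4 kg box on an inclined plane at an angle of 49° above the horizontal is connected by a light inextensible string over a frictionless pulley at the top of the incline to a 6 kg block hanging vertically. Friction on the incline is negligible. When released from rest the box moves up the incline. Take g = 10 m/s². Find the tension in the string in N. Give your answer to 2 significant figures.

For the box on the incline: the weight component along the slope is m₁g sin 49° = 4.4 × 10 × 0.7547 = 33.207 N and the normal force is N = m₁g cos 49° = 28.867 N.
Newton's second law for the box (up-slope positive): T − 33.207 = 4.4 a. For the hanging block (downward positive): 6 × 10 − T = 6 a.
Adding the two equations eliminates T: 26.793 = 10.4 a, so a = 2.5762 m/s².
Then from the hanging block's equation, T = 6 × (10 − 2.5762) = 44.543 N.

45 N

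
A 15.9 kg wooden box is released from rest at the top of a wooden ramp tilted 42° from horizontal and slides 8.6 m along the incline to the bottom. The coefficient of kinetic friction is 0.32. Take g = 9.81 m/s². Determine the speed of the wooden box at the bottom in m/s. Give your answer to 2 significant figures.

8.5 m/s

The weight component along the incline is mg sin 42° = 104.370 N and the normal force is N = mg cos 42° = 115.915 N.
Friction up the slope is f = μN = 0.32 × 115.915 = 37.093 N, so the net downslope force is 104.370 − 37.093 = 67.277 N and a = 67.277 / 15.9 = 4.2313 m/s².
Starting from rest over a distance of 8.6 m, v² = 2aL = 2 × 4.2313 × 8.6 = 72.7784, so v = 8.5310 m/s.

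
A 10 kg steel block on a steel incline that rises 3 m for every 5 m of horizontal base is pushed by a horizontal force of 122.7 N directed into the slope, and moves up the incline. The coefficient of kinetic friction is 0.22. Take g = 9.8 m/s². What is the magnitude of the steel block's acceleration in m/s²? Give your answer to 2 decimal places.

2.24 m/s²

The horizontal push has components F cos 30.96° = 122.7 × 0.8575 = 105.215 N up the incline and F sin 30.96° = 122.7 × 0.5145 = 63.129 N pressing into the surface.
The normal force is therefore N = mg cos 30.96° + F sin 30.96° = 84.035 + 63.129 = 147.164 N, and kinetic friction down the slope is μN = 0.22 × 147.164 = 32.376 N.
Along the incline: F cos 30.96° − mg sin 30.96° − μN = ma, so 105.215 − 50.421 − 32.376 = 10 a, giving a = 2.2418 m/s².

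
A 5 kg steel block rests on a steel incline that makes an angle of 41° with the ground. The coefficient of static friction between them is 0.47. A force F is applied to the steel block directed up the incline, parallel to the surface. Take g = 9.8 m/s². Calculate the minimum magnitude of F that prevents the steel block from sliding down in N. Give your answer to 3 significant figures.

14.8 N

The normal force is N = mg cos 41° = 36.981 N. With F at its minimum the steel block is on the verge of sliding down, so static friction is at its maximum μ_s N = 0.47 × 36.981 = 17.381 N and acts up the slope.
Equilibrium along the incline: F + μ_s N = mg sin 41°, so F = 32.147 − 17.381 = 14.766 N.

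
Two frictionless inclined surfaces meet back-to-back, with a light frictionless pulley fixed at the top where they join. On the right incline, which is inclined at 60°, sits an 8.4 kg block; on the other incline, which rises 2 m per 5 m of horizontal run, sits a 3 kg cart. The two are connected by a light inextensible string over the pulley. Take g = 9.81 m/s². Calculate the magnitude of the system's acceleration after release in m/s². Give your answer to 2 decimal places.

Resolve each weight along its own incline: the 8.4 kg mass has component 8.4 × 9.81 × sin 60° = 71.364 N down its slope, and the 3 kg mass has 3 × 9.81 × sin 21.80° = 10.930 N down its slope.
The 8.4 kg side's 71.364 N exceeds the other side's 10.930 N, so that mass slides down and the 3 kg mass slides up. Taking that direction as positive, Newton's second law for the whole system gives 71.364 − 10.930 = (8.4 + 3) a, so a = 60.434 / 11.4 = 5.3012 m/s².

5.30 m/s²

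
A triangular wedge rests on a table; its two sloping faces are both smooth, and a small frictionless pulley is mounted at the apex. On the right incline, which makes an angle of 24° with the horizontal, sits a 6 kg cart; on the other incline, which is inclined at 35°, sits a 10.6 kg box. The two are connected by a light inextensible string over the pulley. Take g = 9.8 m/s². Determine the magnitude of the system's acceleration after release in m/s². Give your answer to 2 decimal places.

2.15 m/s²

Resolve each weight along its own incline: the 6 kg mass has component 6 × 9.8 × sin 24° = 23.916 N down its slope, and the 10.6 kg mass has 10.6 × 9.8 × sin 35° = 59.583 N down its slope.
The 10.6 kg side's 59.583 N exceeds the other side's 23.916 N, so that mass slides down and the 6 kg mass slides up. Taking that direction as positive, Newton's second law for the whole system gives 59.583 − 23.916 = (6 + 10.6) a, so a = 35.667 / 16.6 = 2.1486 m/s².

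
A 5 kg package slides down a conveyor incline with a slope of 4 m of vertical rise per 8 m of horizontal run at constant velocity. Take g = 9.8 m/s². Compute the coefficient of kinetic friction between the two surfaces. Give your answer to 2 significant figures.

0.50

At constant velocity the net force along the incline is zero: mg sin 26.57° = μ mg cos 26.57°.
So μ = tan 26.57° = 0.4472 / 0.8944 = 0.5000.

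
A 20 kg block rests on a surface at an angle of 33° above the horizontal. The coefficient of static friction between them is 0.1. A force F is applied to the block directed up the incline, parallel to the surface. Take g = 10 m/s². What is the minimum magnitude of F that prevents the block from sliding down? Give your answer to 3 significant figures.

The normal force is N = mg cos 33° = 167.734 N. With F at its minimum the block is on the verge of sliding down, so static friction is at its maximum μ_s N = 0.1 × 167.734 = 16.773 N and acts up the slope.
Equilibrium along the incline: F + μ_s N = mg sin 33°, so F = 108.928 − 16.773 = 92.155 N.

92.2 N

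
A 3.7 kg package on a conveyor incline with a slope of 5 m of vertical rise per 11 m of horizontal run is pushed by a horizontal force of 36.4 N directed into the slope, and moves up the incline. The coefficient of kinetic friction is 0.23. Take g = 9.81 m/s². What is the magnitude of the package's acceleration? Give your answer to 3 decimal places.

1.906 m/s²

The horizontal push has components F cos 24.44° = 36.4 × 0.9104 = 33.139 N up the incline and F sin 24.44° = 36.4 × 0.4138 = 15.062 N pressing into the surface.
The normal force is therefore N = mg cos 24.44° + F sin 24.44° = 33.045 + 15.062 = 48.107 N, and kinetic friction down the slope is μN = 0.23 × 48.107 = 11.065 N.
Along the incline: F cos 24.44° − mg sin 24.44° − μN = ma, so 33.139 − 15.020 − 11.065 = 3.7 a, giving a = 1.9065 m/s².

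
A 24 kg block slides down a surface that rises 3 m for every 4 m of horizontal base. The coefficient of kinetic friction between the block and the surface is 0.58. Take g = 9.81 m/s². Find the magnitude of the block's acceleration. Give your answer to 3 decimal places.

1.334 m/s²

Resolving the weight along the incline: the component pulling the block down the slope is mg sin 36.87° = 24 × 9.81 × 0.6000 = 141.264 N, and the normal force is N = mg cos 36.87° = 24 × 9.81 × 0.8000 = 188.352 N.
Kinetic friction acts up the slope with magnitude f = μN = 0.58 × 188.352 = 109.244 N.
Net force along the incline is 141.264 − 109.244 = 32.020 N, so a = 32.020 / 24 = 1.3342 m/s².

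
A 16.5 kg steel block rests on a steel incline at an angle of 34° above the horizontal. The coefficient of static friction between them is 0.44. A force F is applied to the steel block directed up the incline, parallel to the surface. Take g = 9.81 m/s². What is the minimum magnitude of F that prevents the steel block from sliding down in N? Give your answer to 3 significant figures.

31.5 N

The normal force is N = mg cos 34° = 134.192 N. With F at its minimum the steel block is on the verge of sliding down, so static friction is at its maximum μ_s N = 0.44 × 134.192 = 59.044 N and acts up the slope.
Equilibrium along the incline: F + μ_s N = mg sin 34°, so F = 90.514 − 59.044 = 31.470 N.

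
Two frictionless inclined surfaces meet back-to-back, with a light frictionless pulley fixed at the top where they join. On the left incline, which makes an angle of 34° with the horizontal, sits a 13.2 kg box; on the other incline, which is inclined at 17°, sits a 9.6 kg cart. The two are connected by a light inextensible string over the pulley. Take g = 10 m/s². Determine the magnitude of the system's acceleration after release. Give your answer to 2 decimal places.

Resolve each weight along its own incline: the 13.2 kg mass has component 13.2 × 10 × sin 34° = 73.813 N down its slope, and the 9.6 kg mass has 9.6 × 10 × sin 17° = 28.068 N down its slope.
The 13.2 kg side's 73.813 N exceeds the other side's 28.068 N, so that mass slides down and the 9.6 kg mass slides up. Taking that direction as positive, Newton's second law for the whole system gives 73.813 − 28.068 = (13.2 + 9.6) a, so a = 45.745 / 22.8 = 2.0064 m/s².

2.01 m/s²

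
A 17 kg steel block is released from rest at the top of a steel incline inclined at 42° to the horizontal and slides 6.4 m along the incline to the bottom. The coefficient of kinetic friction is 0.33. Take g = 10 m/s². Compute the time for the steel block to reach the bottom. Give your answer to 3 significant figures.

The weight component along the incline is mg sin 42° = 113.752 N and the normal force is N = mg cos 42° = 126.335 N.
Friction up the slope is f = μN = 0.33 × 126.335 = 41.691 N, so the net downslope force is 113.752 − 41.691 = 72.061 N and a = 72.061 / 17 = 4.2389 m/s².
Starting from rest, L = ½at², so t = √(2L/a) = √(2 × 6.4 / 4.2389) = 1.7377 s.

1.74 s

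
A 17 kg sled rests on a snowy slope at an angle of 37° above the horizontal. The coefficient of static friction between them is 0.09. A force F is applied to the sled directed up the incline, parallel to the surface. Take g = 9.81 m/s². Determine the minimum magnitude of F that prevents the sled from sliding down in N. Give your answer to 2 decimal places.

88.38 N

The normal force is N = mg cos 37° = 133.188 N. With F at its minimum the sled is on the verge of sliding down, so static friction is at its maximum μ_s N = 0.09 × 133.188 = 11.987 N and acts up the slope.
Equilibrium along the incline: F + μ_s N = mg sin 37°, so F = 100.365 − 11.987 = 88.378 N.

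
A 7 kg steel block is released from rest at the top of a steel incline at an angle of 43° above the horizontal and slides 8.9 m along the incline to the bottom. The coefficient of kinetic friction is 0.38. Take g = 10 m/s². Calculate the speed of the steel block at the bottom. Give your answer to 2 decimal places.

The weight component along the incline is mg sin 43° = 47.740 N and the normal force is N = mg cos 43° = 51.195 N.
Friction up the slope is f = μN = 0.38 × 51.195 = 19.454 N, so the net downslope force is 47.740 − 19.454 = 28.286 N and a = 28.286 / 7 = 4.0409 m/s².
Starting from rest over a distance of 8.9 m, v² = 2aL = 2 × 4.0409 × 8.9 = 71.9280, so v = 8.4810 m/s.

8.48 m/s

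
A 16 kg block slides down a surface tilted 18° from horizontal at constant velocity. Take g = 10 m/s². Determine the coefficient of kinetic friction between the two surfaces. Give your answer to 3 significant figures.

0.325

At constant velocity the net force along the incline is zero: mg sin 18° = μ mg cos 18°.
So μ = tan 18° = 0.3090 / 0.9511 = 0.3249.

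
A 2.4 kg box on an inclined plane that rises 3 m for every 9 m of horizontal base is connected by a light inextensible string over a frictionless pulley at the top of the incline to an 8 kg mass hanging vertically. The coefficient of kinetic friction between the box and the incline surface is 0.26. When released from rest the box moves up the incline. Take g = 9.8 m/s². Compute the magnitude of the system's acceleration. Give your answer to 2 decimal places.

6.27 m/s²

For the box on the incline: the weight component along the slope is m₁g sin 18.43° = 2.4 × 9.8 × 0.3162 = 7.437 N and the normal force is N = m₁g cos 18.43° = 22.313 N.
Kinetic friction opposes the box's motion up the incline: f = μN = 0.26 × 22.313 = 5.801 N acting down the slope.
Newton's second law for the box (up-slope positive): T − 7.437 − 5.801 = 2.4 a. For the hanging mass (downward positive): 8 × 9.8 − T = 8 a.
Adding the two equations eliminates T: 65.162 = 10.4 a, so a = 6.2656 m/s².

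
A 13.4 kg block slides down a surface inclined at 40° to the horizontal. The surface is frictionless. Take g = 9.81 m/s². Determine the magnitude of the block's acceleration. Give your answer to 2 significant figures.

Resolving the weight along the incline: the component pulling the block down the slope is mg sin 40° = 13.4 × 9.81 × 0.6428 = 84.499 N, and the normal force is N = mg cos 40° = 13.4 × 9.81 × 0.7660 = 100.694 N.
With no friction the net force along the incline is 84.499 N, so a = g sin 40° = 84.499 / 13.4 = 6.3059 m/s².

6.3 m/s²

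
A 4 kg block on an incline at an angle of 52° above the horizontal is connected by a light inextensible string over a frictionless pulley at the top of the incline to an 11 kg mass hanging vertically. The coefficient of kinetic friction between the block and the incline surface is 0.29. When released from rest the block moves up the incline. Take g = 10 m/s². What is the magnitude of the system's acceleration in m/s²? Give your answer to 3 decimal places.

4.756 m/s²

For the block on the incline: the weight component along the slope is m₁g sin 52° = 4 × 10 × 0.7880 = 31.520 N and the normal force is N = m₁g cos 52° = 24.626 N.
Kinetic friction opposes the block's motion up the incline: f = μN = 0.29 × 24.626 = 7.142 N acting down the slope.
Newton's second law for the block (up-slope positive): T − 31.520 − 7.142 = 4 a. For the hanging mass (downward positive): 11 × 10 − T = 11 a.
Adding the two equations eliminates T: 71.338 = 15 a, so a = 4.7559 m/s².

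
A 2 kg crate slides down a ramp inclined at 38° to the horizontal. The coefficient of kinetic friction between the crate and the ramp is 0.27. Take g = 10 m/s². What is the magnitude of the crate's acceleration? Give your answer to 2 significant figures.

Resolving the weight along the incline: the component pulling the crate down the slope is mg sin 38° = 2 × 10 × 0.6157 = 12.314 N, and the normal force is N = mg cos 38° = 2 × 10 × 0.7880 = 15.760 N.
Kinetic friction acts up the slope with magnitude f = μN = 0.27 × 15.760 = 4.255 N.
Net force along the incline is 12.314 − 4.255 = 8.059 N, so a = 8.059 / 2 = 4.0295 m/s².

4.0 m/s²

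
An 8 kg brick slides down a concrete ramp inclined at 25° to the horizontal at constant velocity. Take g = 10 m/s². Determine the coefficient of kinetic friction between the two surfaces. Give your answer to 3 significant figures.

0.466

At constant velocity the net force along the incline is zero: mg sin 25° = μ mg cos 25°.
So μ = tan 25° = 0.4226 / 0.9063 = 0.4663.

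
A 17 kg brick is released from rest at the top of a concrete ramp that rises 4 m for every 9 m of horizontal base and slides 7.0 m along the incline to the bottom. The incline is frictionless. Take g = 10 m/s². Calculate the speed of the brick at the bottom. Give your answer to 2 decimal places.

The weight component along the incline is mg sin 23.96° = 69.044 N and the normal force is N = mg cos 23.96° = 155.348 N.
With no friction, a = g sin 23.96° = 4.0614 m/s².
Starting from rest over a distance of 7.0 m, v² = 2aL = 2 × 4.0614 × 7.0 = 56.8596, so v = 7.5405 m/s.

7.54 m/s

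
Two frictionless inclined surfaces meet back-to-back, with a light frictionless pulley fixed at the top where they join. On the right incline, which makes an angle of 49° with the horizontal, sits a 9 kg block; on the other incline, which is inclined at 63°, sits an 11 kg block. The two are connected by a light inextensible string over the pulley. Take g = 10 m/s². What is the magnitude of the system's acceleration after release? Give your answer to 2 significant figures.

1.5 m/s²

Resolve each weight along its own incline: the 9 kg mass has component 9 × 10 × sin 49° = 67.924 N down its slope, and the 11 kg mass has 11 × 10 × sin 63° = 98.011 N down its slope.
The 11 kg side's 98.011 N exceeds the other side's 67.924 N, so that mass slides down and the 9 kg mass slides up. Taking that direction as positive, Newton's second law for the whole system gives 98.011 − 67.924 = (9 + 11) a, so a = 30.087 / 20 = 1.5044 m/s².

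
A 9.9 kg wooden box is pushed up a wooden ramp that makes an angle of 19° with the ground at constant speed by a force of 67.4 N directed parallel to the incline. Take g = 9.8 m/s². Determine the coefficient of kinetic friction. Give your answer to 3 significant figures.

0.390

At constant speed ΣF = 0 along the incline. The applied 67.4 N acts up the slope; the weight component mg sin 19° = 31.587 N and kinetic friction μN both act down the slope.
So 67.4 = 31.587 + μ × 91.734, giving μ = (67.4 − 31.587) / 91.734 = 0.3904.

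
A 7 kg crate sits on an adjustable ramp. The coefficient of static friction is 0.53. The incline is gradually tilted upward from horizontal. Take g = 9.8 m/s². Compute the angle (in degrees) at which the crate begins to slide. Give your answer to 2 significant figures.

28°

At the threshold of sliding, static friction is at its maximum μ_s N and exactly balances the weight component along the incline: mg sin θ = μ_s mg cos θ.
Hence tan θ = μ_s = 0.53, so θ = arctan(0.53) = 27.9236°.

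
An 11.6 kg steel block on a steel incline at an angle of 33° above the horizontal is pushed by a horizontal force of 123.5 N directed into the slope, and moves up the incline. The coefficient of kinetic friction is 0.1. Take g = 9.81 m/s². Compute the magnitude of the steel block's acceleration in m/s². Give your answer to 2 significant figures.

The horizontal push has components F cos 33° = 123.5 × 0.8387 = 103.579 N up the incline and F sin 33° = 123.5 × 0.5446 = 67.258 N pressing into the surface.
The normal force is therefore N = mg cos 33° + F sin 33° = 95.441 + 67.258 = 162.699 N, and kinetic friction down the slope is μN = 0.1 × 162.699 = 16.270 N.
Along the incline: F cos 33° − mg sin 33° − μN = ma, so 103.579 − 61.973 − 16.270 = 11.6 a, giving a = 2.1841 m/s².

2.2 m/s²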